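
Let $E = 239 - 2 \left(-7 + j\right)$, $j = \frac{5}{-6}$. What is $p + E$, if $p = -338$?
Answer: $- \frac{250}{3} \approx -83.333$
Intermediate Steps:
$j = - \frac{5}{6}$ ($j = 5 \left(- \frac{1}{6}\right) = - \frac{5}{6} \approx -0.83333$)
$E = \frac{764}{3}$ ($E = 239 - 2 \left(-7 - \frac{5}{6}\right) = 239 - 2 \left(- \frac{47}{6}\right) = 239 - - \frac{47}{3} = 239 + \frac{47}{3} = \frac{764}{3} \approx 254.67$)
$p + E = -338 + \frac{764}{3} = - \frac{250}{3}$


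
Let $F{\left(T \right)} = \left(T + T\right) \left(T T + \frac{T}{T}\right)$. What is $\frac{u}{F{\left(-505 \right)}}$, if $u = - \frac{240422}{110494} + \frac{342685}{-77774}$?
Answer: $\frac{28281608509}{1106748568291374280} \approx 2.5554 \cdot 10^{-8}$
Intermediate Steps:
$u = - \frac{28281608509}{4296780178}$ ($u = \left(-240422\right) \frac{1}{110494} + 342685 \left(- \frac{1}{77774}\right) = - \frac{120211}{55247} - \frac{342685}{77774} = - \frac{28281608509}{4296780178} \approx -6.582$)
$F{\left(T \right)} = 2 T \left(1 + T^{2}\right)$ ($F{\left(T \right)} = 2 T \left(T^{2} + 1\right) = 2 T \left(1 + T^{2}\right)$)
$\frac{u}{F{\left(-505 \right)}} = - \frac{28281608509}{4296780178 \cdot 2 \left(-505\right) \left(1 + \left(-505\right)^{2}\right)} = - \frac{28281608509}{4296780178 \cdot 2 \left(-505\right) \left(1 + 255025\right)} = - \frac{28281608509}{4296780178 \cdot 2 \left(-505\right) 255026} = - \frac{28281608509}{4296780178 \left(-257576260\right)} = \left(- \frac{28281608509}{4296780178}\right) \left(- \frac{1}{257576260}\right) = \frac{28281608509}{1106748568291374280}$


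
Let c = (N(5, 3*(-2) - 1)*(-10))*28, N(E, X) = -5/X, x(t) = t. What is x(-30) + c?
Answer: -230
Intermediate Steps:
c = -200 (c = (-5/(3*(-2) - 1)*(-10))*28 = (-5/(-6 - 1)*(-10))*28 = (-5/(-7)*(-10))*28 = (-5*(-⅐)*(-10))*28 = ((5/7)*(-10))*28 = -50/7*28 = -200)
x(-30) + c = -30 - 200 = -230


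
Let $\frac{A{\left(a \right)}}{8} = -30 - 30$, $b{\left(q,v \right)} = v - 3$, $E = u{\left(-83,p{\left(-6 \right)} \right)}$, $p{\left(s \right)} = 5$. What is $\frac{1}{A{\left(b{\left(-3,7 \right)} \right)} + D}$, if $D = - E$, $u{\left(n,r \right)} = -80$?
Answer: $- \frac{1}{400} \approx -0.0025$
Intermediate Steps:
$E = -80$
$b{\left(q,v \right)} = -3 + v$
$A{\left(a \right)} = -480$ ($A{\left(a \right)} = 8 \left(-30 - 30\right) = 8 \left(-60\right) = -480$)
$D = 80$ ($D = \left(-1\right) \left(-80\right) = 80$)
$\frac{1}{A{\left(b{\left(-3,7 \right)} \right)} + D} = \frac{1}{-480 + 80} = \frac{1}{-400} = - \frac{1}{400}$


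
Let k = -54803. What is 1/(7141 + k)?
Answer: -1/47662 ≈ -2.0981e-5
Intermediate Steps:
1/(7141 + k) = 1/(7141 - 54803) = 1/(-47662) = -1/47662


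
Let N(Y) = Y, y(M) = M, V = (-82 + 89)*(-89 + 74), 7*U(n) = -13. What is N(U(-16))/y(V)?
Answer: 13/735 ≈ 0.017687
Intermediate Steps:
U(n) = -13/7 (U(n) = (⅐)*(-13) = -13/7)
V = -105 (V = 7*(-15) = -105)
N(U(-16))/y(V) = -13/7/(-105) = -13/7*(-1/105) = 13/735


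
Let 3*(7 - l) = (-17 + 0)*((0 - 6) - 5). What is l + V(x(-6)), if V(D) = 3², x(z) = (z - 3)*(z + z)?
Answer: -139/3 ≈ -46.333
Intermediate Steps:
x(z) = 2*z*(-3 + z) (x(z) = (-3 + z)*(2*z) = 2*z*(-3 + z))
V(D) = 9
l = -166/3 (l = 7 - (-17 + 0)*((0 - 6) - 5)/3 = 7 - (-17)*(-6 - 5)/3 = 7 - (-17)*(-11)/3 = 7 - ⅓*187 = 7 - 187/3 = -166/3 ≈ -55.333)
l + V(x(-6)) = -166/3 + 9 = -139/3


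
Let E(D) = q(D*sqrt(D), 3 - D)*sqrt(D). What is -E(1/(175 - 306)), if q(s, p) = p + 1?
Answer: -525*I*sqrt(131)/17161 ≈ -0.35015*I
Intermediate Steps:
q(s, p) = 1 + p
E(D) = sqrt(D)*(4 - D) (E(D) = (1 + (3 - D))*sqrt(D) = (4 - D)*sqrt(D) = sqrt(D)*(4 - D))
-E(1/(175 - 306)) = -sqrt(1/(175 - 306))*(4 - 1/(175 - 306)) = -sqrt(1/(-131))*(4 - 1/(-131)) = -sqrt(-1/131)*(4 - 1*(-1/131)) = -I*sqrt(131)/131*(4 + 1/131) = -I*sqrt(131)/131*525/131 = -525*I*sqrt(131)/17161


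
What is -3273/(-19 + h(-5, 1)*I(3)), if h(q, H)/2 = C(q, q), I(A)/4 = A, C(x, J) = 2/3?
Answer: 1091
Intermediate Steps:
C(x, J) = ⅔ (C(x, J) = 2*(⅓) = ⅔)
I(A) = 4*A
h(q, H) = 4/3 (h(q, H) = 2*(⅔) = 4/3)
-3273/(-19 + h(-5, 1)*I(3)) = -3273/(-19 + 4*(4*3)/3) = -3273/(-19 + (4/3)*12) = -3273/(-19 + 16) = -3273/(-3) = -3273*(-⅓) = 1091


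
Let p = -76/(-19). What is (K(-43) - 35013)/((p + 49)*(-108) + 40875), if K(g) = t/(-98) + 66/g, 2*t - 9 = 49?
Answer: -147552497/148126314 ≈ -0.99613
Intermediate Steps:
t = 29 (t = 9/2 + (1/2)*49 = 9/2 + 49/2 = 29)
K(g) = -29/98 + 66/g (K(g) = 29/(-98) + 66/g = 29*(-1/98) + 66/g = -29/98 + 66/g)
p = 4 (p = -76*(-1/19) = 4)
(K(-43) - 35013)/((p + 49)*(-108) + 40875) = ((-29/98 + 66/(-43)) - 35013)/((4 + 49)*(-108) + 40875) = ((-29/98 + 66*(-1/43)) - 35013)/(53*(-108) + 40875) = ((-29/98 - 66/43) - 35013)/(-5724 + 40875) = (-7715/4214 - 35013)/35151 = -147552497/4214*1/35151 = -147552497/148126314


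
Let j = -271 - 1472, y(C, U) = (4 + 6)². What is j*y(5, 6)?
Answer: -174300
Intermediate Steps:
y(C, U) = 100 (y(C, U) = 10² = 100)
j = -1743
j*y(5, 6) = -1743*100 = -174300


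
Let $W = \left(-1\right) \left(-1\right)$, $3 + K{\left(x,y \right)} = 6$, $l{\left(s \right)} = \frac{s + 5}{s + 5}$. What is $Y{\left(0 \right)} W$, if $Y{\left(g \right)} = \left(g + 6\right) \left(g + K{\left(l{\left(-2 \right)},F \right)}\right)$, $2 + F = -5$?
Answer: $18$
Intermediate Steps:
$F = -7$ ($F = -2 - 5 = -7$)
$l{\left(s \right)} = 1$ ($l{\left(s \right)} = \frac{5 + s}{5 + s} = 1$)
$K{\left(x,y \right)} = 3$ ($K{\left(x,y \right)} = -3 + 6 = 3$)
$Y{\left(g \right)} = \left(3 + g\right) \left(6 + g\right)$ ($Y{\left(g \right)} = \left(g + 6\right) \left(g + 3\right) = \left(6 + g\right) \left(3 + g\right) = \left(3 + g\right) \left(6 + g\right)$)
$W = 1$
$Y{\left(0 \right)} W = \left(18 + 0^{2} + 9 \cdot 0\right) 1 = \left(18 + 0 + 0\right) 1 = 18 \cdot 1 = 18$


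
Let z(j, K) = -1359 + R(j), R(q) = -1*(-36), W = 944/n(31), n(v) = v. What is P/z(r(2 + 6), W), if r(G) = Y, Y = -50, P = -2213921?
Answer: 2213921/1323 ≈ 1673.4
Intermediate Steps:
r(G) = -50
W = 944/31 ≈ 30.452
R(q) = 36
z(j, K) = -1323 (z(j, K) = -1359 + 36 = -1323)
P/z(r(2 + 6), W) = -2213921/(-1323) = -2213921*(-1/1323) = 2213921/1323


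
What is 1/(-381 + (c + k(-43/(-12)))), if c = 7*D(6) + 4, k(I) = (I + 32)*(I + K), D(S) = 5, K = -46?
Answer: -144/266591 ≈ -0.00054015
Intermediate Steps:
k(I) = (-46 + I)*(32 + I) (k(I) = (I + 32)*(I - 46) = (32 + I)*(-46 + I) = (-46 + I)*(32 + I))
c = 39 (c = 7*5 + 4 = 35 + 4 = 39)
1/(-381 + (c + k(-43/(-12)))) = 1/(-381 + (39 + (-1472 + (-43/(-12))² - (-602)/(-12)))) = 1/(-381 + (39 + (-1472 + (-43*(-1/12))² - (-602)*(-1)/12))) = 1/(-381 + (39 + (-1472 + (43/12)² - 14*43/12))) = 1/(-381 + (39 + (-1472 + 1849/144 - 301/6))) = 1/(-381 + (39 - 217343/144)) = 1/(-381 - 211727/144) = 1/(-266591/144) = -144/266591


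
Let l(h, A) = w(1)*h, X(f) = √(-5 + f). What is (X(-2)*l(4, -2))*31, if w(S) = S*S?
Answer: 124*I*√7 ≈ 328.07*I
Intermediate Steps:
w(S) = S²
l(h, A) = h (l(h, A) = 1²*h = 1*h = h)
(X(-2)*l(4, -2))*31 = (√(-5 - 2)*4)*31 = (√(-7)*4)*31 = ((I*√7)*4)*31 = (4*I*√7)*31 = 124*I*√7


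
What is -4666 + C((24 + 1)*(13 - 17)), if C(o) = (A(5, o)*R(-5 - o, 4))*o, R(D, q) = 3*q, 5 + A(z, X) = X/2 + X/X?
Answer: 60134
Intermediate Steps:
A(z, X) = -4 + X/2 (A(z, X) = -5 + (X/2 + X/X) = -5 + (X*(½) + 1) = -5 + (X/2 + 1) = -5 + (1 + X/2) = -4 + X/2)
C(o) = o*(-48 + 6*o) (C(o) = ((-4 + o/2)*(3*4))*o = ((-4 + o/2)*12)*o = (-48 + 6*o)*o = o*(-48 + 6*o))
-4666 + C((24 + 1)*(13 - 17)) = -4666 + 6*((24 + 1)*(13 - 17))*(-8 + (24 + 1)*(13 - 17)) = -4666 + 6*(25*(-4))*(-8 + 25*(-4)) = -4666 + 6*(-100)*(-8 - 100) = -4666 + 6*(-100)*(-108) = -4666 + 64800 = 60134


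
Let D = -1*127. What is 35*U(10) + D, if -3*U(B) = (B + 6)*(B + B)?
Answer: -11581/3 ≈ -3860.3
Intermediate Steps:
D = -127
U(B) = -2*B*(6 + B)/3 (U(B) = -(B + 6)*(B + B)/3 = -(6 + B)*2*B/3 = -2*B*(6 + B)/3)
35*U(10) + D = 35*(-⅔*10*(6 + 10)) - 127 = 35*(-⅔*10*16) - 127 = 35*(-320/3) - 127 = -11200/3 - 127 = -11581/3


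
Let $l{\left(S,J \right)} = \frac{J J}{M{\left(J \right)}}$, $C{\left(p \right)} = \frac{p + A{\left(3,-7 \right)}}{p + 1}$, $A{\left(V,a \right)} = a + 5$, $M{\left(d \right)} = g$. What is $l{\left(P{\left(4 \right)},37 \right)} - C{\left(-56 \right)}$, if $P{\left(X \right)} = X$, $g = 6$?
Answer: $\frac{74947}{330} \approx 227.11$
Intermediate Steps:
$M{\left(d \right)} = 6$
$A{\left(V,a \right)} = 5 + a$
$C{\left(p \right)} = \frac{-2 + p}{1 + p}$ ($C{\left(p \right)} = \frac{p + \left(5 - 7\right)}{p + 1} = \frac{p - 2}{1 + p} = \frac{-2 + p}{1 + p}$)
$l{\left(S,J \right)} = \frac{J^{2}}{6}$ ($l{\left(S,J \right)} = \frac{J J}{6} = J^{2} \cdot \frac{1}{6} = \frac{J^{2}}{6}$)
$l{\left(P{\left(4 \right)},37 \right)} - C{\left(-56 \right)} = \frac{37^{2}}{6} - \frac{-2 - 56}{1 - 56} = \frac{1}{6} \cdot 1369 - \frac{1}{-55} \left(-58\right) = \frac{1369}{6} - \left(- \frac{1}{55}\right) \left(-58\right) = \frac{1369}{6} - \frac{58}{55} = \frac{74947}{330}$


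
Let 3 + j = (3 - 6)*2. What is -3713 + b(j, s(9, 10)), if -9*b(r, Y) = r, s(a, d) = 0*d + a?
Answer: -3712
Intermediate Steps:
s(a, d) = a (s(a, d) = 0 + a = a)
j = -9 (j = -3 + (3 - 6)*2 = -3 - 3*2 = -3 - 6 = -9)
b(r, Y) = -r/9
-3713 + b(j, s(9, 10)) = -3713 - ⅑*(-9) = -3713 + 1 = -3712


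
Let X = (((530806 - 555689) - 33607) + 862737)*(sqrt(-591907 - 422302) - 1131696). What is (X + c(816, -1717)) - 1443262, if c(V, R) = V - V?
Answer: -910164556174 + 804247*I*sqrt(1014209) ≈ -9.1017e+11 + 8.0994e+8*I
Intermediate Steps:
c(V, R) = 0
X = -910163112912 + 804247*I*sqrt(1014209) (X = ((-24883 - 33607) + 862737)*(sqrt(-1014209) - 1131696) = (-58490 + 862737)*(I*sqrt(1014209) - 1131696) = 804247*(-1131696 + I*sqrt(1014209)) = -910163112912 + 804247*I*sqrt(1014209) ≈ -9.1016e+11 + 8.0994e+8*I)
(X + c(816, -1717)) - 1443262 = ((-910163112912 + 804247*I*sqrt(1014209)) + 0) - 1443262 = (-910163112912 + 804247*I*sqrt(1014209)) - 1443262 = -910164556174 + 804247*I*sqrt(1014209)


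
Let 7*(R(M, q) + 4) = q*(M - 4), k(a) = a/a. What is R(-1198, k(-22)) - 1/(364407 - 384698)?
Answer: -24957923/142037 ≈ -175.71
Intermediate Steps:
k(a) = 1
R(M, q) = -4 + q*(-4 + M)/7 (R(M, q) = -4 + (q*(M - 4))/7 = -4 + (q*(-4 + M))/7 = -4 + q*(-4 + M)/7)
R(-1198, k(-22)) - 1/(364407 - 384698) = (-4 - 4/7*1 + (⅐)*(-1198)*1) - 1/(364407 - 384698) = (-4 - 4/7 - 1198/7) - 1/(-20291) = -1230/7 - 1*(-1/20291) = -1230/7 + 1/20291 = -24957923/142037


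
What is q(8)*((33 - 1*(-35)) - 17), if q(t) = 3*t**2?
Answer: 9792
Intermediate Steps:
q(8)*((33 - 1*(-35)) - 17) = (3*8**2)*((33 - 1*(-35)) - 17) = (3*64)*((33 + 35) - 17) = 192*(68 - 17) = 192*51 = 9792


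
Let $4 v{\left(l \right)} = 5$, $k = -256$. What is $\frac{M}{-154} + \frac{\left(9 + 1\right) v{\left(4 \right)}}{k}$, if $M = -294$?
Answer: $\frac{10477}{5632} \approx 1.8603$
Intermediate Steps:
$v{\left(l \right)} = \frac{5}{4}$ ($v{\left(l \right)} = \frac{1}{4} \cdot 5 = \frac{5}{4}$)
$\frac{M}{-154} + \frac{\left(9 + 1\right) v{\left(4 \right)}}{k} = - \frac{294}{-154} + \frac{\left(9 + 1\right) \frac{5}{4}}{-256} = \left(-294\right) \left(- \frac{1}{154}\right) + 10 \cdot \frac{5}{4} \left(- \frac{1}{256}\right) = \frac{21}{11} + \frac{25}{2} \left(- \frac{1}{256}\right) = \frac{21}{11} - \frac{25}{512} = \frac{10477}{5632}$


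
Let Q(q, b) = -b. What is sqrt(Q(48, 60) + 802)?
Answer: sqrt(742) ≈ 27.240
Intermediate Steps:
sqrt(Q(48, 60) + 802) = sqrt(-1*60 + 802) = sqrt(-60 + 802) = sqrt(742)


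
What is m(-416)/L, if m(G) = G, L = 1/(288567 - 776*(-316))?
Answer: -222053728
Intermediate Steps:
L = 1/533783 (L = 1/(288567 + 245216) = 1/533783 ≈ 1.8734e-6)
m(-416)/L = -416/1/533783 = -416*533783 = -222053728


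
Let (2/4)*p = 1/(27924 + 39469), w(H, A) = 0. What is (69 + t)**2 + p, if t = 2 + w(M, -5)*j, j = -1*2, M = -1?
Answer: 339728115/67393 ≈ 5041.0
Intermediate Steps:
j = -2
t = 2 (t = 2 + 0*(-2) = 2 + 0 = 2)
p = 2/67393 (p = 2/(27924 + 39469) = 2/67393 ≈ 2.9677e-5)
(69 + t)**2 + p = (69 + 2)**2 + 2/67393 = 71**2 + 2/67393 = 5041 + 2/67393 = 339728115/67393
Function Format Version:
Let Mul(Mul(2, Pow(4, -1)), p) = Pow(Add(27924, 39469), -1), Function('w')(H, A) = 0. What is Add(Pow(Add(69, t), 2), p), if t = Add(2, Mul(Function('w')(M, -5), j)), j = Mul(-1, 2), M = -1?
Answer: Rational(339728115, 67393) ≈ 5041.0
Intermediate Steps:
j = -2
t = 2 (t = Add(2, Mul(0, -2)) = Add(2, 0) = 2)
p = Rational(2, 67393) (p = Mul(2, Pow(Add(27924, 39469), -1)) = Mul(2, Pow(67393, -1)) = Mul(2, Rational(1, 67393)) = Rational(2, 67393) ≈ 2.9677e-5)
Add(Pow(Add(69, t), 2), p) = Add(Pow(Add(69, 2), 2), Rational(2, 67393)) = Add(Pow(71, 2), Rational(2, 67393)) = Add(5041, Rational(2, 67393)) = Rational(339728115, 67393)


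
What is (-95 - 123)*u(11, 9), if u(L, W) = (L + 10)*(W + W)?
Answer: -82404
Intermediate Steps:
u(L, W) = 2*W*(10 + L) (u(L, W) = (10 + L)*(2*W) = 2*W*(10 + L))
(-95 - 123)*u(11, 9) = (-95 - 123)*(2*9*(10 + 11)) = -436*9*21 = -218*378 = -82404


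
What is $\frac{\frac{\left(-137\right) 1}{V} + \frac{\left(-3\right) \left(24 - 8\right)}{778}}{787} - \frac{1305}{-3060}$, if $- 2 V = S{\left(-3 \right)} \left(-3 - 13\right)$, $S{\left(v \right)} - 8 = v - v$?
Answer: $\frac{141118259}{333083584} \approx 0.42367$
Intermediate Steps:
$S{\left(v \right)} = 8$ ($S{\left(v \right)} = 8 + \left(v - v\right) = 8 + 0 = 8$)
$V = 64$ ($V = - \frac{8 \left(-3 - 13\right)}{2} = - \frac{8 \left(-16\right)}{2} = \left(- \frac{1}{2}\right) \left(-128\right) = 64$)
$\frac{\frac{\left(-137\right) 1}{V} + \frac{\left(-3\right) \left(24 - 8\right)}{778}}{787} - \frac{1305}{-3060} = \frac{\frac{\left(-137\right) 1}{64} + \frac{\left(-3\right) \left(24 - 8\right)}{778}}{787} - \frac{1305}{-3060} = \left(\left(-137\right) \frac{1}{64} + \left(-3\right) 16 \cdot \frac{1}{778}\right) \frac{1}{787} - - \frac{29}{68} = \left(- \frac{137}{64} - \frac{24}{389}\right) \frac{1}{787} + \frac{29}{68} = \left(- \frac{54829}{24896}\right) \frac{1}{787} + \frac{29}{68} = - \frac{54829}{19593152} + \frac{29}{68} = \frac{141118259}{333083584}$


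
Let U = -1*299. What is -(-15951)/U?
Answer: -1227/23 ≈ -53.348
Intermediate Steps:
U = -299
-(-15951)/U = -(-15951)/(-299) = -(-15951)*(-1)/299 = -39*409/299 = -1227/23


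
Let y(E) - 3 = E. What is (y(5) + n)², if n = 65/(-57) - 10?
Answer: 32041/3249 ≈ 9.8618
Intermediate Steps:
n = -635/57 (n = 65*(-1/57) - 10 = -65/57 - 10 = -635/57 ≈ -11.140)
y(E) = 3 + E
(y(5) + n)² = ((3 + 5) - 635/57)² = (8 - 635/57)² = (-179/57)² = 32041/3249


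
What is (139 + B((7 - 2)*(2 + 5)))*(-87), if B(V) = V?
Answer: -15138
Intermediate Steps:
(139 + B((7 - 2)*(2 + 5)))*(-87) = (139 + (7 - 2)*(2 + 5))*(-87) = (139 + 5*7)*(-87) = (139 + 35)*(-87) = 174*(-87) = -15138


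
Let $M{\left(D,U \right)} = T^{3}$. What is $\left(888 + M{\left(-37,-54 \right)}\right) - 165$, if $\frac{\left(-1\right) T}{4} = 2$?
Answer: $211$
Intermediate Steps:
$T = -8$ ($T = \left(-4\right) 2 = -8$)
$M{\left(D,U \right)} = -512$ ($M{\left(D,U \right)} = \left(-8\right)^{3} = -512$)
$\left(888 + M{\left(-37,-54 \right)}\right) - 165 = \left(888 - 512\right) - 165 = 376 - 165 = 211$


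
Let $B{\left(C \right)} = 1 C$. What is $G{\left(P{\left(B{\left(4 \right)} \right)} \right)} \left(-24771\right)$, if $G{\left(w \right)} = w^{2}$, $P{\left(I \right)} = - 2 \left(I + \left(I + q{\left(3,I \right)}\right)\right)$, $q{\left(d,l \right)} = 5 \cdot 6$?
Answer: $-143077296$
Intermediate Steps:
$B{\left(C \right)} = C$
$q{\left(d,l \right)} = 30$
$P{\left(I \right)} = -60 - 4 I$ ($P{\left(I \right)} = - 2 \left(I + \left(I + 30\right)\right) = - 2 \left(I + \left(30 + I\right)\right) = - 2 \left(30 + 2 I\right) = -60 - 4 I$)
$G{\left(P{\left(B{\left(4 \right)} \right)} \right)} \left(-24771\right) = \left(-60 - 16\right)^{2} \left(-24771\right) = \left(-76\right)^{2} \left(-24771\right) = 5776 \left(-24771\right) = -143077296$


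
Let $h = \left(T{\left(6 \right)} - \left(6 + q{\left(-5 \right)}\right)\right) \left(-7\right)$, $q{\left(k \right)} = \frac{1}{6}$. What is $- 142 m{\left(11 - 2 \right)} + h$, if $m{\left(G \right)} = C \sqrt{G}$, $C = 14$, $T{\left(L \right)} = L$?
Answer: $- \frac{35777}{6} \approx -5962.8$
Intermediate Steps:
$q{\left(k \right)} = \frac{1}{6}$
$m{\left(G \right)} = 14 \sqrt{G}$
$h = \frac{7}{6}$ ($h = \left(6 - \frac{37}{6}\right) \left(-7\right) = \left(- \frac{1}{6}\right) \left(-7\right) = \frac{7}{6} \approx 1.1667$)
$- 142 m{\left(11 - 2 \right)} + h = - 142 \cdot 14 \sqrt{11 - 2} + \frac{7}{6} = - 142 \cdot 14 \sqrt{9} + \frac{7}{6} = - 142 \cdot 14 \cdot 3 + \frac{7}{6} = \left(-142\right) 42 + \frac{7}{6} = -5964 + \frac{7}{6} = - \frac{35777}{6}$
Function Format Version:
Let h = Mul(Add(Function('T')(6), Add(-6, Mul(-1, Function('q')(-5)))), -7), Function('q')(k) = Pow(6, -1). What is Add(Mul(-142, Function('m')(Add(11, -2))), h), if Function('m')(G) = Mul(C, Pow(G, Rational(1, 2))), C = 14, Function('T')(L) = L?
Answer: Rational(-35777, 6) ≈ -5962.8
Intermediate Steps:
Function('q')(k) = Rational(1, 6)
Function('m')(G) = Mul(14, Pow(G, Rational(1, 2)))
h = Rational(7, 6) (h = Mul(Add(6, Add(-6, Mul(-1, Rational(1, 6)))), -7) = Mul(Add(6, Add(-6, Rational(-1, 6))), -7) = Mul(Add(6, Rational(-37, 6)), -7) = Mul(Rational(-1, 6), -7) = Rational(7, 6) ≈ 1.1667)
Add(Mul(-142, Function('m')(Add(11, -2))), h) = Add(Mul(-142, Mul(14, Pow(Add(11, -2), Rational(1, 2)))), Rational(7, 6)) = Add(Mul(-142, Mul(14, Pow(9, Rational(1, 2)))), Rational(7, 6)) = Add(Mul(-142, Mul(14, 3)), Rational(7, 6)) = Add(Mul(-142, 42), Rational(7, 6)) = Add(-5964, Rational(7, 6)) = Rational(-35777, 6)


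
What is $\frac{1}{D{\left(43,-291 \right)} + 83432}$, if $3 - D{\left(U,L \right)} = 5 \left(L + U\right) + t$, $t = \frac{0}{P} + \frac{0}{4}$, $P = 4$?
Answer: $\frac{1}{84675} \approx 1.181 \cdot 10^{-5}$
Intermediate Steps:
$t = 0$ ($t = \frac{0}{4} + \frac{0}{4} = 0 \cdot \frac{1}{4} + 0 \cdot \frac{1}{4} = 0 + 0 = 0$)
$D{\left(U,L \right)} = 3 - 5 L - 5 U$ ($D{\left(U,L \right)} = 3 - \left(5 \left(L + U\right) + 0\right) = 3 - \left(\left(5 L + 5 U\right) + 0\right) = 3 - \left(5 L + 5 U\right) = 3 - 5 L - 5 U$)
$\frac{1}{D{\left(43,-291 \right)} + 83432} = \frac{1}{\left(3 - -1455 - 215\right) + 83432} = \frac{1}{\left(3 + 1455 - 215\right) + 83432} = \frac{1}{1243 + 83432} = \frac{1}{84675}$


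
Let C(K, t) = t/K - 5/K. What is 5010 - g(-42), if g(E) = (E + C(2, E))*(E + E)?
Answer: -492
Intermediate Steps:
C(K, t) = -5/K + t/K
g(E) = 2*E*(-5/2 + 3*E/2) (g(E) = (E + (-5 + E)/2)*(E + E) = (E + (-5 + E)/2)*(2*E) = (E + (-5/2 + E/2))*(2*E) = (-5/2 + 3*E/2)*(2*E) = 2*E*(-5/2 + 3*E/2))
5010 - g(-42) = 5010 - (-42)*(-5 + 3*(-42)) = 5010 - (-42)*(-5 - 126) = 5010 - (-42)*(-131) = 5010 - 1*5502 = 5010 - 5502 = -492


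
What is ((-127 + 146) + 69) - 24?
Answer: 64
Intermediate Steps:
((-127 + 146) + 69) - 24 = (19 + 69) - 24 = 88 - 24 = 64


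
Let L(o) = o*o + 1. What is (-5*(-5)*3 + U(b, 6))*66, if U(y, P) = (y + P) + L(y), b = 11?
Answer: 14124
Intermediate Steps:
L(o) = 1 + o**2 (L(o) = o**2 + 1 = 1 + o**2)
U(y, P) = 1 + P + y + y**2 (U(y, P) = (y + P) + (1 + y**2) = (P + y) + (1 + y**2) = 1 + P + y + y**2)
(-5*(-5)*3 + U(b, 6))*66 = (-5*(-5)*3 + (1 + 6 + 11 + 11**2))*66 = (25*3 + (1 + 6 + 11 + 121))*66 = (75 + 139)*66 = 214*66 = 14124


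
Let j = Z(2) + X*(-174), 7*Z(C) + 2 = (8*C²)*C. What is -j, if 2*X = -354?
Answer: -215648/7 ≈ -30807.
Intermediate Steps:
X = -177 (X = (½)*(-354) = -177)
Z(C) = -2/7 + 8*C³/7 (Z(C) = -2/7 + ((8*C²)*C)/7 = -2/7 + (8*C³)/7 = -2/7 + 8*C³/7)
j = 215648/7 (j = (-2/7 + (8/7)*2³) - 177*(-174) = (-2/7 + (8/7)*8) + 30798 = (-2/7 + 64/7) + 30798 = 62/7 + 30798 = 215648/7 ≈ 30807.)
-j = -1*215648/7 = -215648/7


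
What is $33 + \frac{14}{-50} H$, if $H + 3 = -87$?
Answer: $\frac{291}{5} \approx 58.2$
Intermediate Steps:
$H = -90$ ($H = -3 - 87 = -90$)
$33 + \frac{14}{-50} H = 33 + \frac{14}{-50} \left(-90\right) = 33 + 14 \left(- \frac{1}{50}\right) \left(-90\right) = 33 - - \frac{126}{5} = 33 + \frac{126}{5} = \frac{291}{5}$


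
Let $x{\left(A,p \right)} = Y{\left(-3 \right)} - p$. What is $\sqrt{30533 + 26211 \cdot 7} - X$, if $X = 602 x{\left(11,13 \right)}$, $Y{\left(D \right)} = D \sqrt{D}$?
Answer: $7826 + \sqrt{214010} + 1806 i \sqrt{3} \approx 8288.6 + 3128.1 i$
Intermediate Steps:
$Y{\left(D \right)} = D^{\frac{3}{2}}$
$x{\left(A,p \right)} = - p - 3 i \sqrt{3}$ ($x{\left(A,p \right)} = \left(-3\right)^{\frac{3}{2}} - p = - 3 i \sqrt{3} - p = - p - 3 i \sqrt{3}$)
$X = -7826 - 1806 i \sqrt{3}$ ($X = 602 \left(\left(-1\right) 13 - 3 i \sqrt{3}\right) = 602 \left(-13 - 3 i \sqrt{3}\right) = -7826 - 1806 i \sqrt{3} \approx -7826.0 - 3128.1 i$)
$\sqrt{30533 + 26211 \cdot 7} - X = \sqrt{30533 + 26211 \cdot 7} - \left(-7826 - 1806 i \sqrt{3}\right) = \sqrt{30533 + 183477} + \left(7826 + 1806 i \sqrt{3}\right) = \sqrt{214010} + \left(7826 + 1806 i \sqrt{3}\right) = 7826 + \sqrt{214010} + 1806 i \sqrt{3}$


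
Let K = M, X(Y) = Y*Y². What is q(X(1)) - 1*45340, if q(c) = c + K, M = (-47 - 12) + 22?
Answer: -45376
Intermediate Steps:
M = -37 (M = -59 + 22 = -37)
X(Y) = Y³
K = -37
q(c) = -37 + c (q(c) = c - 37 = -37 + c)
q(X(1)) - 1*45340 = (-37 + 1³) - 1*45340 = (-37 + 1) - 45340 = -36 - 45340 = -45376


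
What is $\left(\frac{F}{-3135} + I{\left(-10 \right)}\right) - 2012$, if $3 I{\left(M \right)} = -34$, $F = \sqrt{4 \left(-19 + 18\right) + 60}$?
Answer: $- \frac{6070}{3} - \frac{2 \sqrt{14}}{3135} \approx -2023.3$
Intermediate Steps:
$F = 2 \sqrt{14}$ ($F = \sqrt{4 \left(-1\right) + 60} = \sqrt{-4 + 60} = \sqrt{56} = 2 \sqrt{14} \approx 7.4833$)
$I{\left(M \right)} = - \frac{34}{3}$ ($I{\left(M \right)} = \frac{1}{3} \left(-34\right) = - \frac{34}{3}$)
$\left(\frac{F}{-3135} + I{\left(-10 \right)}\right) - 2012 = \left(\frac{2 \sqrt{14}}{-3135} - \frac{34}{3}\right) - 2012 = \left(2 \sqrt{14} \left(- \frac{1}{3135}\right) - \frac{34}{3}\right) - 2012 = \left(- \frac{2 \sqrt{14}}{3135} - \frac{34}{3}\right) - 2012 = \left(- \frac{34}{3} - \frac{2 \sqrt{14}}{3135}\right) - 2012 = - \frac{6070}{3} - \frac{2 \sqrt{14}}{3135}$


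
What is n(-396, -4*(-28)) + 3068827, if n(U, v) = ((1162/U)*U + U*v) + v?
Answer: 3025749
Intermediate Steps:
n(U, v) = 1162 + v + U*v (n(U, v) = (1162 + U*v) + v = 1162 + v + U*v)
n(-396, -4*(-28)) + 3068827 = (1162 - 4*(-28) - (-1584)*(-28)) + 3068827 = (1162 + 112 - 396*112) + 3068827 = (1162 + 112 - 44352) + 3068827 = -43078 + 3068827 = 3025749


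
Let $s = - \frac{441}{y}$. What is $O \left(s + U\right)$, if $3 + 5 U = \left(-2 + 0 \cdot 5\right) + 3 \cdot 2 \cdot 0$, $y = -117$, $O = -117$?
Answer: $-324$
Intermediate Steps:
$s = \frac{49}{13}$ ($s = - \frac{441}{-117} = \left(-441\right) \left(- \frac{1}{117}\right) = \frac{49}{13} \approx 3.7692$)
$U = -1$ ($U = - \frac{3}{5} + \frac{\left(-2 + 0 \cdot 5\right) + 3 \cdot 2 \cdot 0}{5} = - \frac{3}{5} + \frac{\left(-2 + 0\right) + 3 \cdot 0}{5} = - \frac{3}{5} + \frac{-2 + 0}{5} = - \frac{3}{5} + \frac{1}{5} \left(-2\right) = - \frac{3}{5} - \frac{2}{5} = -1$)
$O \left(s + U\right) = - 117 \left(\frac{49}{13} - 1\right) = \left(-117\right) \frac{36}{13} = -324$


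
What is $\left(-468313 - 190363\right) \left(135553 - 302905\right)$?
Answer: $110230745952$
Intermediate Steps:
$\left(-468313 - 190363\right) \left(135553 - 302905\right) = \left(-658676\right) \left(-167352\right) = 110230745952$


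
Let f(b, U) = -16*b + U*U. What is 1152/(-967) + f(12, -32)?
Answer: 803392/967 ≈ 830.81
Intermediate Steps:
f(b, U) = U**2 - 16*b (f(b, U) = -16*b + U**2 = U**2 - 16*b)
1152/(-967) + f(12, -32) = 1152/(-967) + ((-32)**2 - 16*12) = 1152*(-1/967) + (1024 - 192) = -1152/967 + 832 = 803392/967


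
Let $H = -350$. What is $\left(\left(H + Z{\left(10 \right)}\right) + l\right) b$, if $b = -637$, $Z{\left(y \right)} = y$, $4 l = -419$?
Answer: $\frac{1133223}{4} \approx 2.8331 \cdot 10^{5}$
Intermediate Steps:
$l = - \frac{419}{4}$ ($l = \frac{1}{4} \left(-419\right) = - \frac{419}{4} \approx -104.75$)
$\left(\left(H + Z{\left(10 \right)}\right) + l\right) b = \left(\left(-350 + 10\right) - \frac{419}{4}\right) \left(-637\right) = \left(-340 - \frac{419}{4}\right) \left(-637\right) = \left(- \frac{1779}{4}\right) \left(-637\right) = \frac{1133223}{4}$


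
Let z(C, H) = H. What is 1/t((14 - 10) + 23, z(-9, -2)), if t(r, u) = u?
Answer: -1/2 ≈ -0.50000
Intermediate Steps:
1/t((14 - 10) + 23, z(-9, -2)) = 1/(-2) = -1/2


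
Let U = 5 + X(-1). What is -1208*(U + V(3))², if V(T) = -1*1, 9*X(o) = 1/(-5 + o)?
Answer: -13959950/729 ≈ -19149.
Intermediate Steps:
X(o) = 1/(9*(-5 + o))
U = 269/54 (U = 5 + 1/(9*(-5 - 1)) = 5 + (⅑)/(-6) = 5 + (⅑)*(-⅙) = 5 - 1/54 = 269/54 ≈ 4.9815)
V(T) = -1
-1208*(U + V(3))² = -1208*(269/54 - 1)² = -1208*(215/54)² = -1208*46225/2916 = -13959950/729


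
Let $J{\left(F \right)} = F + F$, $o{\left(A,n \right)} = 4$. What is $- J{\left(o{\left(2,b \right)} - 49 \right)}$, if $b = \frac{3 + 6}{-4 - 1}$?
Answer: $90$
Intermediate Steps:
$b = - \frac{9}{5}$ ($b = \frac{9}{-5} = 9 \left(- \frac{1}{5}\right) = - \frac{9}{5} \approx -1.8$)
$J{\left(F \right)} = 2 F$
$- J{\left(o{\left(2,b \right)} - 49 \right)} = - 2 \left(4 - 49\right) = - 2 \left(-45\right) = \left(-1\right) \left(-90\right) = 90$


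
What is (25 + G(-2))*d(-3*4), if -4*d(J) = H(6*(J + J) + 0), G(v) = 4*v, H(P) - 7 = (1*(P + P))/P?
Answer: -153/4 ≈ -38.250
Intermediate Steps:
H(P) = 9 (H(P) = 7 + (1*(P + P))/P = 7 + (1*(2*P))/P = 7 + (2*P)/P = 7 + 2 = 9)
d(J) = -9/4 (d(J) = -1/4*9 = -9/4)
(25 + G(-2))*d(-3*4) = (25 + 4*(-2))*(-9/4) = (25 - 8)*(-9/4) = 17*(-9/4) = -153/4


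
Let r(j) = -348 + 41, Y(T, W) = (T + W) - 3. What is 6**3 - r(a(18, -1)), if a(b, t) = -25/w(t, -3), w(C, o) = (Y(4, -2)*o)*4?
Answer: 523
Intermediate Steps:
Y(T, W) = -3 + T + W
w(C, o) = -4*o (w(C, o) = ((-3 + 4 - 2)*o)*4 = -o*4 = -4*o)
a(b, t) = -25/12 (a(b, t) = -25/((-4*(-3))) = -25/12)
r(j) = -307
6**3 - r(a(18, -1)) = 6**3 - 1*(-307) = 216 + 307 = 523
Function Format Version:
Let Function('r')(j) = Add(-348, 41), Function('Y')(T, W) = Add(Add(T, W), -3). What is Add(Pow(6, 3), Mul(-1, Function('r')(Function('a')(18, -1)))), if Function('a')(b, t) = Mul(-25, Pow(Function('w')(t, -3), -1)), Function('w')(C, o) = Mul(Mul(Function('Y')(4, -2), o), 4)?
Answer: 523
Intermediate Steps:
Function('Y')(T, W) = Add(-3, T, W)
Function('w')(C, o) = Mul(-4, o) (Function('w')(C, o) = Mul(Mul(Add(-3, 4, -2), o), 4) = Mul(Mul(-1, o), 4) = Mul(-4, o))
Function('a')(b, t) = Rational(-25, 12) (Function('a')(b, t) = Mul(-25, Pow(Mul(-4, -3), -1)) = Mul(-25, Pow(12, -1)) = Mul(-25, Rational(1, 12)) = Rational(-25, 12))
Function('r')(j) = -307
Add(Pow(6, 3), Mul(-1, Function('r')(Function('a')(18, -1)))) = Add(Pow(6, 3), Mul(-1, -307)) = Add(216, 307) = 523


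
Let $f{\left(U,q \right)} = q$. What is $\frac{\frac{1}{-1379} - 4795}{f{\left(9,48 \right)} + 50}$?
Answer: $- \frac{3306153}{67571} \approx -48.929$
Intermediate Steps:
$\frac{\frac{1}{-1379} - 4795}{f{\left(9,48 \right)} + 50} = \frac{\frac{1}{-1379} - 4795}{48 + 50} = \frac{- \frac{1}{1379} - 4795}{98} = \left(- \frac{6612306}{1379}\right) \frac{1}{98} = - \frac{3306153}{67571}$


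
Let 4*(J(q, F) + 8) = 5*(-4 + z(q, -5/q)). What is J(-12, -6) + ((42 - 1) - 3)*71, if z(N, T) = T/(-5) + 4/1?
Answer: 129115/48 ≈ 2689.9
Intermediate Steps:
z(N, T) = 4 - T/5 (z(N, T) = T*(-⅕) + 4*1 = -T/5 + 4 = 4 - T/5)
J(q, F) = -8 + 5/(4*q) (J(q, F) = -8 + (5*(-4 + (4 - (-1)/q)))/4 = -8 + (5*(-4 + (4 + 1/q)))/4 = -8 + (5/q)/4 = -8 + 5/(4*q))
J(-12, -6) + ((42 - 1) - 3)*71 = (-8 + (5/4)/(-12)) + ((42 - 1) - 3)*71 = (-8 + (5/4)*(-1/12)) + (41 - 3)*71 = (-8 - 5/48) + 38*71 = -389/48 + 2698 = 129115/48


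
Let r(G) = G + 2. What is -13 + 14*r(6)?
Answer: 99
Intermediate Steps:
r(G) = 2 + G
-13 + 14*r(6) = -13 + 14*(2 + 6) = -13 + 14*8 = -13 + 112 = 99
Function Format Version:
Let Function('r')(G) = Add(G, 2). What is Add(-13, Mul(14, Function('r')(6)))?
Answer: 99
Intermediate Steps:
Function('r')(G) = Add(2, G)
Add(-13, Mul(14, Function('r')(6))) = Add(-13, Mul(14, Add(2, 6))) = Add(-13, Mul(14, 8)) = Add(-13, 112) = 99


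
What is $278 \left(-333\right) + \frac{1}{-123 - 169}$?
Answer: $- \frac{27031609}{292} \approx -92574.0$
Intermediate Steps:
$278 \left(-333\right) + \frac{1}{-123 - 169} = -92574 + \frac{1}{-292} = -92574 - \frac{1}{292} = - \frac{27031609}{292}$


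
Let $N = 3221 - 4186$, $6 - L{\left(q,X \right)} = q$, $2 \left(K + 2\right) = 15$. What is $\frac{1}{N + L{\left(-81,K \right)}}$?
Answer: $- \frac{1}{878} \approx -0.001139$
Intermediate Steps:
$K = \frac{11}{2}$ ($K = -2 + \frac{1}{2} \cdot 15 = -2 + \frac{15}{2} = \frac{11}{2} \approx 5.5$)
$L{\left(q,X \right)} = 6 - q$
$N = -965$
$\frac{1}{N + L{\left(-81,K \right)}} = \frac{1}{-965 + \left(6 - -81\right)} = \frac{1}{-965 + \left(6 + 81\right)} = \frac{1}{-965 + 87} = \frac{1}{-878} = - \frac{1}{878}$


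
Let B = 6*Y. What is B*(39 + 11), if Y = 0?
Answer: 0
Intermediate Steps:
B = 0 (B = 6*0 = 0)
B*(39 + 11) = 0*(39 + 11) = 0*50 = 0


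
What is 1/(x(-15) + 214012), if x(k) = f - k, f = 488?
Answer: 1/214515 ≈ 4.6617e-6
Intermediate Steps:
x(k) = 488 - k
1/(x(-15) + 214012) = 1/((488 - 1*(-15)) + 214012) = 1/((488 + 15) + 214012) = 1/(503 + 214012) = 1/214515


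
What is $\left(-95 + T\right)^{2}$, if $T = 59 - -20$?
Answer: $256$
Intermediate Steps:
$T = 79$ ($T = 59 + 20 = 79$)
$\left(-95 + T\right)^{2} = \left(-95 + 79\right)^{2} = \left(-16\right)^{2} = 256$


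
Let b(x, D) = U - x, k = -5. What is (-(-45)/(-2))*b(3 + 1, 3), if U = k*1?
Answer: 405/2 ≈ 202.50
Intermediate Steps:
U = -5 (U = -5*1 = -5)
b(x, D) = -5 - x
(-(-45)/(-2))*b(3 + 1, 3) = (-(-45)/(-2))*(-5 - (3 + 1)) = (-(-45)*(-1)/2)*(-5 - 1*4) = (-5*9/2)*(-5 - 4) = -45/2*(-9) = 405/2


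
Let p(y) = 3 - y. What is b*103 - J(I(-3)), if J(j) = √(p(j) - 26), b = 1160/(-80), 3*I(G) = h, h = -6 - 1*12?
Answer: -2987/2 - I*√17 ≈ -1493.5 - 4.1231*I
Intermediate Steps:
h = -18 (h = -6 - 12 = -18)
I(G) = -6 (I(G) = (⅓)*(-18) = -6)
b = -29/2 (b = 1160*(-1/80) = -29/2 ≈ -14.500)
J(j) = √(-23 - j) (J(j) = √((3 - j) - 26) = √(-23 - j))
b*103 - J(I(-3)) = -29/2*103 - √(-23 - 1*(-6)) = -2987/2 - √(-23 + 6) = -2987/2 - √(-17) = -2987/2 - I*√17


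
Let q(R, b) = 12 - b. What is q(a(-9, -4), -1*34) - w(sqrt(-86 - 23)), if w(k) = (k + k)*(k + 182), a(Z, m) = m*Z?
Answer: 264 - 364*I*sqrt(109) ≈ 264.0 - 3800.3*I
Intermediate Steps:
a(Z, m) = Z*m
w(k) = 2*k*(182 + k) (w(k) = (2*k)*(182 + k) = 2*k*(182 + k))
q(a(-9, -4), -1*34) - w(sqrt(-86 - 23)) = (12 - (-1)*34) - 2*sqrt(-86 - 23)*(182 + sqrt(-86 - 23)) = (12 - 1*(-34)) - 2*sqrt(-109)*(182 + sqrt(-109)) = (12 + 34) - 2*I*sqrt(109)*(182 + I*sqrt(109)) = 46 - 2*I*sqrt(109)*(182 + I*sqrt(109))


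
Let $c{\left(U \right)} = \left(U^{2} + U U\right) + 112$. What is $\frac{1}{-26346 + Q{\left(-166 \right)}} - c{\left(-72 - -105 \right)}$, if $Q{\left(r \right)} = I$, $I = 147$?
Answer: $- \frac{59995711}{26199} \approx -2290.0$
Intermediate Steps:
$c{\left(U \right)} = 112 + 2 U^{2}$ ($c{\left(U \right)} = \left(U^{2} + U^{2}\right) + 112 = 2 U^{2} + 112 = 112 + 2 U^{2}$)
$Q{\left(r \right)} = 147$
$\frac{1}{-26346 + Q{\left(-166 \right)}} - c{\left(-72 - -105 \right)} = \frac{1}{-26346 + 147} - \left(112 + 2 \left(-72 - -105\right)^{2}\right) = \frac{1}{-26199} - \left(112 + 2 \left(-72 + 105\right)^{2}\right) = - \frac{1}{26199} - \left(112 + 2 \cdot 33^{2}\right) = - \frac{1}{26199} - \left(112 + 2 \cdot 1089\right) = - \frac{1}{26199} - \left(112 + 2178\right) = - \frac{1}{26199} - 2290 = - \frac{59995711}{26199}$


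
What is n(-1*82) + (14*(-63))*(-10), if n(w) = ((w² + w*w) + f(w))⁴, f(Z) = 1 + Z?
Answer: 31925359192011541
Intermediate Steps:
n(w) = (1 + w + 2*w²)⁴ (n(w) = ((w² + w*w) + (1 + w))⁴ = ((w² + w²) + (1 + w))⁴ = (2*w² + (1 + w))⁴ = (1 + w + 2*w²)⁴)
n(-1*82) + (14*(-63))*(-10) = (1 - 1*82 + 2*(-1*82)²)⁴ + (14*(-63))*(-10) = (1 - 82 + 2*(-82)²)⁴ - 882*(-10) = (1 - 82 + 2*6724)⁴ + 8820 = (1 - 82 + 13448)⁴ + 8820 = 13367⁴ + 8820 = 31925359192002721 + 8820 = 31925359192011541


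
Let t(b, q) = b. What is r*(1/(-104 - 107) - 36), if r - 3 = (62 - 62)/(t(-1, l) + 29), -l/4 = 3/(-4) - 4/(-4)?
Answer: -22791/211 ≈ -108.01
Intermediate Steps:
l = -1 (l = -4*(3/(-4) - 4/(-4)) = -4*(3*(-1/4) - 4*(-1/4)) = -4*(-3/4 + 1) = -4*1/4 = -1)
r = 3 (r = 3 + (62 - 62)/(-1 + 29) = 3 + 0/28 = 3 + 0*(1/28) = 3 + 0 = 3)
r*(1/(-104 - 107) - 36) = 3*(1/(-104 - 107) - 36) = 3*(1/(-211) - 36) = 3*(-1/211 - 36) = 3*(-7597/211) = -22791/211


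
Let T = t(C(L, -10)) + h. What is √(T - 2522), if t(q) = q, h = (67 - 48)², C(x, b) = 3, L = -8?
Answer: I*√2158 ≈ 46.454*I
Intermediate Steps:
h = 361 (h = 19² = 361)
T = 364 (T = 3 + 361 = 364)
√(T - 2522) = √(364 - 2522) = √(-2158) = I*√2158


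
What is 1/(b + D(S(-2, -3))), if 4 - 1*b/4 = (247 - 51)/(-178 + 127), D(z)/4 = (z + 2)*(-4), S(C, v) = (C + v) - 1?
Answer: 51/4864 ≈ 0.010485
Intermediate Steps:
S(C, v) = -1 + C + v
D(z) = -32 - 16*z (D(z) = 4*((z + 2)*(-4)) = 4*((2 + z)*(-4)) = 4*(-8 - 4*z) = -32 - 16*z)
b = 1600/51 (b = 16 - 4*(247 - 51)/(-178 + 127) = 16 - 784/(-51) = 16 - 784*(-1)/51 = 16 - 4*(-196/51) = 16 + 784/51 = 1600/51 ≈ 31.373)
1/(b + D(S(-2, -3))) = 1/(1600/51 + (-32 - 16*(-1 - 2 - 3))) = 1/(1600/51 + (-32 - 16*(-6))) = 1/(1600/51 + (-32 + 96)) = 1/(1600/51 + 64) = 1/(4864/51) = 51/4864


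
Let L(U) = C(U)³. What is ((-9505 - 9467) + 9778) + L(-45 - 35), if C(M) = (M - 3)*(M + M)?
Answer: 2342039542806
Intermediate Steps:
C(M) = 2*M*(-3 + M) (C(M) = (-3 + M)*(2*M) = 2*M*(-3 + M))
L(U) = 8*U³*(-3 + U)³ (L(U) = (2*U*(-3 + U))³ = 8*U³*(-3 + U)³)
((-9505 - 9467) + 9778) + L(-45 - 35) = ((-9505 - 9467) + 9778) + 8*(-45 - 35)³*(-3 + (-45 - 35))³ = (-18972 + 9778) + 8*(-80)³*(-3 - 80)³ = -9194 + 8*(-512000)*(-83)³ = -9194 + 8*(-512000)*(-571787) = -9194 + 2342039552000 = 2342039542806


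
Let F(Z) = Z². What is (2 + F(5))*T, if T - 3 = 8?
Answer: 297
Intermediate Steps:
T = 11 (T = 3 + 8 = 11)
(2 + F(5))*T = (2 + 5²)*11 = (2 + 25)*11 = 27*11 = 297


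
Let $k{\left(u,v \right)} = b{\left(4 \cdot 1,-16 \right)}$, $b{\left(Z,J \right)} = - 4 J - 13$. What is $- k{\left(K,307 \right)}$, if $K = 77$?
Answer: $-51$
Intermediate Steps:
$b{\left(Z,J \right)} = -13 - 4 J$
$k{\left(u,v \right)} = 51$ ($k{\left(u,v \right)} = -13 - -64 = -13 + 64 = 51$)
$- k{\left(K,307 \right)} = \left(-1\right) 51 = -51$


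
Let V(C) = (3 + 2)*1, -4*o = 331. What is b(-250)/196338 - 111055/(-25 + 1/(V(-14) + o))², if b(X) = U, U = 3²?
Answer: -702978253428607/3960323392086 ≈ -177.51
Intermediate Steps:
o = -331/4 (o = -¼*331 = -331/4 ≈ -82.750)
V(C) = 5 (V(C) = 5*1 = 5)
U = 9
b(X) = 9
b(-250)/196338 - 111055/(-25 + 1/(V(-14) + o))² = 9/196338 - 111055/(-25 + 1/(5 - 331/4))² = 9*(1/196338) - 111055/(-25 + 1/(-311/4))² = 3/65446 - 111055/(-25 - 4/311)² = 3/65446 - 111055/((-7779/311)²) = 3/65446 - 111055/60512841/96721 = 3/65446 - 111055*96721/60512841 = 3/65446 - 10741350655/60512841 = -702978253428607/3960323392086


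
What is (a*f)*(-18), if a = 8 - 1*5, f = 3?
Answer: -162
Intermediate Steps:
a = 3 (a = 8 - 5 = 3)
(a*f)*(-18) = (3*3)*(-18) = 9*(-18) = -162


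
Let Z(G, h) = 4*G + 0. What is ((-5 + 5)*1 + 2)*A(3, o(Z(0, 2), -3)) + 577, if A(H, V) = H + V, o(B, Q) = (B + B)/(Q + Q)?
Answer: 583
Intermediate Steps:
Z(G, h) = 4*G
o(B, Q) = B/Q (o(B, Q) = (2*B)/((2*Q)) = (2*B)*(1/(2*Q)) = B/Q)
((-5 + 5)*1 + 2)*A(3, o(Z(0, 2), -3)) + 577 = ((-5 + 5)*1 + 2)*(3 + (4*0)/(-3)) + 577 = (0*1 + 2)*(3 + 0*(-⅓)) + 577 = (0 + 2)*(3 + 0) + 577 = 2*3 + 577 = 6 + 577 = 583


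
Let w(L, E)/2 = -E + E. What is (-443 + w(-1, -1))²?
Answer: 196249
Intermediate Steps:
w(L, E) = 0 (w(L, E) = 2*(-E + E) = 2*0 = 0)
(-443 + w(-1, -1))² = (-443 + 0)² = (-443)² = 196249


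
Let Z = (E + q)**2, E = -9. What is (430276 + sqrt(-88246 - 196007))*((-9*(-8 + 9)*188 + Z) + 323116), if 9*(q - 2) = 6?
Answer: 1244864626852/9 + 2893177*I*sqrt(284253)/9 ≈ 1.3832e+11 + 1.7139e+8*I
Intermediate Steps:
q = 8/3 (q = 2 + (1/9)*6 = 2 + 2/3 = 8/3 ≈ 2.6667)
Z = 361/9 (Z = (-9 + 8/3)**2 = (-19/3)**2 = 361/9 ≈ 40.111)
(430276 + sqrt(-88246 - 196007))*((-9*(-8 + 9)*188 + Z) + 323116) = (430276 + sqrt(-88246 - 196007))*((-9*(-8 + 9)*188 + 361/9) + 323116) = (430276 + sqrt(-284253))*((-9*1*188 + 361/9) + 323116) = (430276 + I*sqrt(284253))*((-9*188 + 361/9) + 323116) = (430276 + I*sqrt(284253))*((-1692 + 361/9) + 323116) = (430276 + I*sqrt(284253))*(-14867/9 + 323116) = (430276 + I*sqrt(284253))*(2893177/9) = 1244864626852/9 + 2893177*I*sqrt(284253)/9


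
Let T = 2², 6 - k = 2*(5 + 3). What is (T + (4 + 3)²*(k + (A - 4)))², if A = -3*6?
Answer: 2446096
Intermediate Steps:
A = -18
k = -10 (k = 6 - 2*(5 + 3) = 6 - 2*8 = 6 - 1*16 = 6 - 16 = -10)
T = 4
(T + (4 + 3)²*(k + (A - 4)))² = (4 + (4 + 3)²*(-10 + (-18 - 4)))² = (4 + 7²*(-10 - 22))² = (4 + 49*(-32))² = (4 - 1568)² = (-1564)² = 2446096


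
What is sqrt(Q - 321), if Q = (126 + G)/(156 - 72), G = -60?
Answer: I*sqrt(62762)/14 ≈ 17.895*I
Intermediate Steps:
Q = 11/14 (Q = (126 - 60)/(156 - 72) = 66/84 = 66*(1/84) = 11/14 ≈ 0.78571)
sqrt(Q - 321) = sqrt(11/14 - 321) = sqrt(-4483/14) = I*sqrt(62762)/14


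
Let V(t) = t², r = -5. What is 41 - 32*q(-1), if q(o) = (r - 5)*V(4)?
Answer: 5161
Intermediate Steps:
q(o) = -160 (q(o) = (-5 - 5)*4² = -10*16 = -160)
41 - 32*q(-1) = 41 - 32*(-160) = 41 + 5120 = 5161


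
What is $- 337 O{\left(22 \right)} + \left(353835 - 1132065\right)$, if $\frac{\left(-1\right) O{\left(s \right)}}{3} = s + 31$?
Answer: $-724647$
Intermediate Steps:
$O{\left(s \right)} = -93 - 3 s$ ($O{\left(s \right)} = - 3 \left(s + 31\right) = - 3 \left(31 + s\right) = -93 - 3 s$)
$- 337 O{\left(22 \right)} + \left(353835 - 1132065\right) = - 337 \left(-93 - 66\right) + \left(353835 - 1132065\right) = - 337 \left(-93 - 66\right) - 778230 = \left(-337\right) \left(-159\right) - 778230 = 53583 - 778230 = -724647$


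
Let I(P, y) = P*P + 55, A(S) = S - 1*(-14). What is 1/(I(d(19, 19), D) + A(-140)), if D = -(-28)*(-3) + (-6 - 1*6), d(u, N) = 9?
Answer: ⅒ ≈ 0.10000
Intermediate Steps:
A(S) = 14 + S (A(S) = S + 14 = 14 + S)
D = -96 (D = -14*6 + (-6 - 6) = -84 - 12 = -96)
I(P, y) = 55 + P² (I(P, y) = P² + 55 = 55 + P²)
1/(I(d(19, 19), D) + A(-140)) = 1/((55 + 9²) + (14 - 140)) = 1/((55 + 81) - 126) = 1/(136 - 126) = 1/10 = ⅒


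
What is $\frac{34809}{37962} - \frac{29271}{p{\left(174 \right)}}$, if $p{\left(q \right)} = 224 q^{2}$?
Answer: $\frac{4351061591}{4767622272} \approx 0.91263$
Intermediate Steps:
$\frac{34809}{37962} - \frac{29271}{p{\left(174 \right)}} = \frac{34809}{37962} - \frac{29271}{224 \cdot 174^{2}} = 34809 \cdot \frac{1}{37962} - \frac{29271}{224 \cdot 30276} = \frac{11603}{12654} - \frac{29271}{6781824} = \frac{11603}{12654} - \frac{9757}{2260608} = \frac{4351061591}{4767622272}$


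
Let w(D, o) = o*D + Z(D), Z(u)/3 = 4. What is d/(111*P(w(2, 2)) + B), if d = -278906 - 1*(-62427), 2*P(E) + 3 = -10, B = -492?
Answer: 432958/2427 ≈ 178.39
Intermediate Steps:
Z(u) = 12 (Z(u) = 3*4 = 12)
w(D, o) = 12 + D*o (w(D, o) = o*D + 12 = D*o + 12 = 12 + D*o)
P(E) = -13/2 (P(E) = -3/2 + (1/2)*(-10) = -3/2 - 5 = -13/2)
d = -216479 (d = -278906 + 62427 = -216479)
d/(111*P(w(2, 2)) + B) = -216479/(111*(-13/2) - 492) = -216479/(-1443/2 - 492) = -216479/(-2427/2) = -216479*(-2/2427) = 432958/2427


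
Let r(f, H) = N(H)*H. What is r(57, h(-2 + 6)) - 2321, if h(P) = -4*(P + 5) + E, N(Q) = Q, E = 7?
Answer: -1480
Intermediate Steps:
h(P) = -13 - 4*P (h(P) = -4*(P + 5) + 7 = -4*(5 + P) + 7 = (-20 - 4*P) + 7 = -13 - 4*P)
r(f, H) = H**2 (r(f, H) = H*H = H**2)
r(57, h(-2 + 6)) - 2321 = (-13 - 4*(-2 + 6))**2 - 2321 = (-13 - 4*4)**2 - 2321 = (-13 - 16)**2 - 2321 = (-29)**2 - 2321 = 841 - 2321 = -1480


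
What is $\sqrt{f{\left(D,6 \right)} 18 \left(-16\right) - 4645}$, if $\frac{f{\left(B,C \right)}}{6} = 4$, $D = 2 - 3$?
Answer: $i \sqrt{11557} \approx 107.5 i$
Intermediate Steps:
$D = -1$
$f{\left(B,C \right)} = 24$ ($f{\left(B,C \right)} = 6 \cdot 4 = 24$)
$\sqrt{f{\left(D,6 \right)} 18 \left(-16\right) - 4645} = \sqrt{24 \cdot 18 \left(-16\right) - 4645} = \sqrt{432 \left(-16\right) - 4645} = \sqrt{-6912 - 4645} = \sqrt{-11557} = i \sqrt{11557}$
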